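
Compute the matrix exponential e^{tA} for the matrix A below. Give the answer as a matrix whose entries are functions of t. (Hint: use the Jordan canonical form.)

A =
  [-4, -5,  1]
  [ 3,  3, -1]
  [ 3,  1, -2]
e^{tA} =
  [-3*t^2*exp(-t)/2 - 3*t*exp(-t) + exp(-t), -2*t^2*exp(-t) - 5*t*exp(-t), t^2*exp(-t)/2 + t*exp(-t)]
  [3*t*exp(-t), 4*t*exp(-t) + exp(-t), -t*exp(-t)]
  [-9*t^2*exp(-t)/2 + 3*t*exp(-t), -6*t^2*exp(-t) + t*exp(-t), 3*t^2*exp(-t)/2 - t*exp(-t) + exp(-t)]

Strategy: write A = P · J · P⁻¹ where J is a Jordan canonical form, so e^{tA} = P · e^{tJ} · P⁻¹, and e^{tJ} can be computed block-by-block.

A has Jordan form
J =
  [-1,  1,  0]
  [ 0, -1,  1]
  [ 0,  0, -1]
(up to reordering of blocks).

Per-block formulas:
  For a 3×3 Jordan block J_3(-1): exp(t · J_3(-1)) = e^(-1t)·(I + t·N + (t^2/2)·N^2), where N is the 3×3 nilpotent shift.

After assembling e^{tJ} and conjugating by P, we get:

e^{tA} =
  [-3*t^2*exp(-t)/2 - 3*t*exp(-t) + exp(-t), -2*t^2*exp(-t) - 5*t*exp(-t), t^2*exp(-t)/2 + t*exp(-t)]
  [3*t*exp(-t), 4*t*exp(-t) + exp(-t), -t*exp(-t)]
  [-9*t^2*exp(-t)/2 + 3*t*exp(-t), -6*t^2*exp(-t) + t*exp(-t), 3*t^2*exp(-t)/2 - t*exp(-t) + exp(-t)]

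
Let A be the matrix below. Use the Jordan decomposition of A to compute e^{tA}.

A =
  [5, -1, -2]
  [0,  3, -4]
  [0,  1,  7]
e^{tA} =
  [exp(5*t), -t*exp(5*t), -2*t*exp(5*t)]
  [0, -2*t*exp(5*t) + exp(5*t), -4*t*exp(5*t)]
  [0, t*exp(5*t), 2*t*exp(5*t) + exp(5*t)]

Strategy: write A = P · J · P⁻¹ where J is a Jordan canonical form, so e^{tA} = P · e^{tJ} · P⁻¹, and e^{tJ} can be computed block-by-block.

A has Jordan form
J =
  [5, 1, 0]
  [0, 5, 0]
  [0, 0, 5]
(up to reordering of blocks).

Per-block formulas:
  For a 1×1 block at λ = 5: exp(t · [5]) = [e^(5t)].
  For a 2×2 Jordan block J_2(5): exp(t · J_2(5)) = e^(5t)·(I + t·N), where N is the 2×2 nilpotent shift.

After assembling e^{tJ} and conjugating by P, we get:

e^{tA} =
  [exp(5*t), -t*exp(5*t), -2*t*exp(5*t)]
  [0, -2*t*exp(5*t) + exp(5*t), -4*t*exp(5*t)]
  [0, t*exp(5*t), 2*t*exp(5*t) + exp(5*t)]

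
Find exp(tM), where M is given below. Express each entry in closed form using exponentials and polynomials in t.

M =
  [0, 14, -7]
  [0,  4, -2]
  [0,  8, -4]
e^{tM} =
  [1, 14*t, -7*t]
  [0, 4*t + 1, -2*t]
  [0, 8*t, 1 - 4*t]

Strategy: write M = P · J · P⁻¹ where J is a Jordan canonical form, so e^{tM} = P · e^{tJ} · P⁻¹, and e^{tJ} can be computed block-by-block.

M has Jordan form
J =
  [0, 1, 0]
  [0, 0, 0]
  [0, 0, 0]
(up to reordering of blocks).

Per-block formulas:
  For a 1×1 block at λ = 0: exp(t · [0]) = [e^(0t)].
  For a 2×2 Jordan block J_2(0): exp(t · J_2(0)) = e^(0t)·(I + t·N), where N is the 2×2 nilpotent shift.

After assembling e^{tJ} and conjugating by P, we get:

e^{tM} =
  [1, 14*t, -7*t]
  [0, 4*t + 1, -2*t]
  [0, 8*t, 1 - 4*t]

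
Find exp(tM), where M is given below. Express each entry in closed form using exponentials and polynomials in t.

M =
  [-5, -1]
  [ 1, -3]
e^{tM} =
  [-t*exp(-4*t) + exp(-4*t), -t*exp(-4*t)]
  [t*exp(-4*t), t*exp(-4*t) + exp(-4*t)]

Strategy: write M = P · J · P⁻¹ where J is a Jordan canonical form, so e^{tM} = P · e^{tJ} · P⁻¹, and e^{tJ} can be computed block-by-block.

M has Jordan form
J =
  [-4,  1]
  [ 0, -4]
(up to reordering of blocks).

Per-block formulas:
  For a 2×2 Jordan block J_2(-4): exp(t · J_2(-4)) = e^(-4t)·(I + t·N), where N is the 2×2 nilpotent shift.

After assembling e^{tJ} and conjugating by P, we get:

e^{tM} =
  [-t*exp(-4*t) + exp(-4*t), -t*exp(-4*t)]
  [t*exp(-4*t), t*exp(-4*t) + exp(-4*t)]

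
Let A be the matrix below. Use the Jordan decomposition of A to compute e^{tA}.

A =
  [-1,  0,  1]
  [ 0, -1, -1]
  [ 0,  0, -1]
e^{tA} =
  [exp(-t), 0, t*exp(-t)]
  [0, exp(-t), -t*exp(-t)]
  [0, 0, exp(-t)]

Strategy: write A = P · J · P⁻¹ where J is a Jordan canonical form, so e^{tA} = P · e^{tJ} · P⁻¹, and e^{tJ} can be computed block-by-block.

A has Jordan form
J =
  [-1,  1,  0]
  [ 0, -1,  0]
  [ 0,  0, -1]
(up to reordering of blocks).

Per-block formulas:
  For a 2×2 Jordan block J_2(-1): exp(t · J_2(-1)) = e^(-1t)·(I + t·N), where N is the 2×2 nilpotent shift.
  For a 1×1 block at λ = -1: exp(t · [-1]) = [e^(-1t)].

After assembling e^{tJ} and conjugating by P, we get:

e^{tA} =
  [exp(-t), 0, t*exp(-t)]
  [0, exp(-t), -t*exp(-t)]
  [0, 0, exp(-t)]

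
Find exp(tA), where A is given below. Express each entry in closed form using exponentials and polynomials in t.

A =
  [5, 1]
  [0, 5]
e^{tA} =
  [exp(5*t), t*exp(5*t)]
  [0, exp(5*t)]

Strategy: write A = P · J · P⁻¹ where J is a Jordan canonical form, so e^{tA} = P · e^{tJ} · P⁻¹, and e^{tJ} can be computed block-by-block.

A has Jordan form
J =
  [5, 1]
  [0, 5]
(up to reordering of blocks).

Per-block formulas:
  For a 2×2 Jordan block J_2(5): exp(t · J_2(5)) = e^(5t)·(I + t·N), where N is the 2×2 nilpotent shift.

After assembling e^{tJ} and conjugating by P, we get:

e^{tA} =
  [exp(5*t), t*exp(5*t)]
  [0, exp(5*t)]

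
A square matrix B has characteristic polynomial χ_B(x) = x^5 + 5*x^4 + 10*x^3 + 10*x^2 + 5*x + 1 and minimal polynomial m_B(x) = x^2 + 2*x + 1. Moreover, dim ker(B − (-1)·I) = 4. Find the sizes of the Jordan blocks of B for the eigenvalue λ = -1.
Block sizes for λ = -1: [2, 1, 1, 1]

Step 1 — from the characteristic polynomial, algebraic multiplicity of λ = -1 is 5. From dim ker(B − (-1)·I) = 4, there are exactly 4 Jordan blocks for λ = -1.
Step 2 — from the minimal polynomial, the factor (x + 1)^2 tells us the largest block for λ = -1 has size 2.
Step 3 — with total size 5, 4 blocks, and largest block 2, the block sizes (in nonincreasing order) are [2, 1, 1, 1].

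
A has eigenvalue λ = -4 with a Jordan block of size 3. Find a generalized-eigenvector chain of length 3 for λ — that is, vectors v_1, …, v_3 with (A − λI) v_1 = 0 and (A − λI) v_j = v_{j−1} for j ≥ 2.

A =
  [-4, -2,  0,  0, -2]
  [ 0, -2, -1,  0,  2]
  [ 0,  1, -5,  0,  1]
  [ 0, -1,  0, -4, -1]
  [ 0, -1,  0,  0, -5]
A Jordan chain for λ = -4 of length 3:
v_1 = (-2, 1, 0, -1, -1)ᵀ
v_2 = (-2, 2, 1, -1, -1)ᵀ
v_3 = (0, 1, 0, 0, 0)ᵀ

Let N = A − (-4)·I. We want v_3 with N^3 v_3 = 0 but N^2 v_3 ≠ 0; then v_{j-1} := N · v_j for j = 3, …, 2.

Pick v_3 = (0, 1, 0, 0, 0)ᵀ.
Then v_2 = N · v_3 = (-2, 2, 1, -1, -1)ᵀ.
Then v_1 = N · v_2 = (-2, 1, 0, -1, -1)ᵀ.

Sanity check: (A − (-4)·I) v_1 = (0, 0, 0, 0, 0)ᵀ = 0. ✓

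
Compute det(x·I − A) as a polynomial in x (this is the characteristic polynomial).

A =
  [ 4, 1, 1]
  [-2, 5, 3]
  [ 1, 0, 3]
x^3 - 12*x^2 + 48*x - 64

Expanding det(x·I − A) (e.g. by cofactor expansion or by noting that A is similar to its Jordan form J, which has the same characteristic polynomial as A) gives
  χ_A(x) = x^3 - 12*x^2 + 48*x - 64
which factors as (x - 4)^3. The eigenvalues (with algebraic multiplicities) are λ = 4 with multiplicity 3.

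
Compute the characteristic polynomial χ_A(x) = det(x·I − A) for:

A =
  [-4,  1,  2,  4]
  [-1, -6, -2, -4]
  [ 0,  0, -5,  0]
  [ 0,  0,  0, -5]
x^4 + 20*x^3 + 150*x^2 + 500*x + 625

Expanding det(x·I − A) (e.g. by cofactor expansion or by noting that A is similar to its Jordan form J, which has the same characteristic polynomial as A) gives
  χ_A(x) = x^4 + 20*x^3 + 150*x^2 + 500*x + 625
which factors as (x + 5)^4. The eigenvalues (with algebraic multiplicities) are λ = -5 with multiplicity 4.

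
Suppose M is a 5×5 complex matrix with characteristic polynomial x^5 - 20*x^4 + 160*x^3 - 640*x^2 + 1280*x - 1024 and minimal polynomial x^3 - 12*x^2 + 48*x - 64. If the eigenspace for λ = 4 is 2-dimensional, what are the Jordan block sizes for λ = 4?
Block sizes for λ = 4: [3, 2]

Step 1 — from the characteristic polynomial, algebraic multiplicity of λ = 4 is 5. From dim ker(M − (4)·I) = 2, there are exactly 2 Jordan blocks for λ = 4.
Step 2 — from the minimal polynomial, the factor (x − 4)^3 tells us the largest block for λ = 4 has size 3.
Step 3 — with total size 5, 2 blocks, and largest block 3, the block sizes (in nonincreasing order) are [3, 2].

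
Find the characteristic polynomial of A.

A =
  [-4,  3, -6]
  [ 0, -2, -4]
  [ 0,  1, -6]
x^3 + 12*x^2 + 48*x + 64

Expanding det(x·I − A) (e.g. by cofactor expansion or by noting that A is similar to its Jordan form J, which has the same characteristic polynomial as A) gives
  χ_A(x) = x^3 + 12*x^2 + 48*x + 64
which factors as (x + 4)^3. The eigenvalues (with algebraic multiplicities) are λ = -4 with multiplicity 3.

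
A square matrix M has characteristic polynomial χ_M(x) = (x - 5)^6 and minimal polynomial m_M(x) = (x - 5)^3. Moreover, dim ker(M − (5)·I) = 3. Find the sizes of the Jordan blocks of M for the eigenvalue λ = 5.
Block sizes for λ = 5: [3, 2, 1]

Step 1 — from the characteristic polynomial, algebraic multiplicity of λ = 5 is 6. From dim ker(M − (5)·I) = 3, there are exactly 3 Jordan blocks for λ = 5.
Step 2 — from the minimal polynomial, the factor (x − 5)^3 tells us the largest block for λ = 5 has size 3.
Step 3 — with total size 6, 3 blocks, and largest block 3, the block sizes (in nonincreasing order) are [3, 2, 1].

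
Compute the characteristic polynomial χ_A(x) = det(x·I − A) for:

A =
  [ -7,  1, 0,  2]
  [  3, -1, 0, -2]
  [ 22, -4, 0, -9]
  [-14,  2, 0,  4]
x^4 + 4*x^3 + 4*x^2

Expanding det(x·I − A) (e.g. by cofactor expansion or by noting that A is similar to its Jordan form J, which has the same characteristic polynomial as A) gives
  χ_A(x) = x^4 + 4*x^3 + 4*x^2
which factors as x^2*(x + 2)^2. The eigenvalues (with algebraic multiplicities) are λ = -2 with multiplicity 2, λ = 0 with multiplicity 2.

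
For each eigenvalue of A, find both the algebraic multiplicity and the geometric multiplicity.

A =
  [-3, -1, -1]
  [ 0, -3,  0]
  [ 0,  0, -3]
λ = -3: alg = 3, geom = 2

Step 1 — factor the characteristic polynomial to read off the algebraic multiplicities:
  χ_A(x) = (x + 3)^3

Step 2 — compute geometric multiplicities via the rank-nullity identity g(λ) = n − rank(A − λI):
  rank(A − (-3)·I) = 1, so dim ker(A − (-3)·I) = n − 1 = 2

Summary:
  λ = -3: algebraic multiplicity = 3, geometric multiplicity = 2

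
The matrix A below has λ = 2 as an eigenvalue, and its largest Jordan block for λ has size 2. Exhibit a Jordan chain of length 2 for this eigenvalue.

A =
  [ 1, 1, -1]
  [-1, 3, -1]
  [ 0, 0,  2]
A Jordan chain for λ = 2 of length 2:
v_1 = (-1, -1, 0)ᵀ
v_2 = (1, 0, 0)ᵀ

Let N = A − (2)·I. We want v_2 with N^2 v_2 = 0 but N^1 v_2 ≠ 0; then v_{j-1} := N · v_j for j = 2, …, 2.

Pick v_2 = (1, 0, 0)ᵀ.
Then v_1 = N · v_2 = (-1, -1, 0)ᵀ.

Sanity check: (A − (2)·I) v_1 = (0, 0, 0)ᵀ = 0. ✓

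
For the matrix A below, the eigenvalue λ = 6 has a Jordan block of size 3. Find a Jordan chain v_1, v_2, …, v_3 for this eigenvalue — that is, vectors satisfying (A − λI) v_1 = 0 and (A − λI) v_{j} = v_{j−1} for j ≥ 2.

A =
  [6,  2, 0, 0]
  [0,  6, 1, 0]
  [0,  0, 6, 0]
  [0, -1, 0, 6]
A Jordan chain for λ = 6 of length 3:
v_1 = (2, 0, 0, -1)ᵀ
v_2 = (0, 1, 0, 0)ᵀ
v_3 = (0, 0, 1, 0)ᵀ

Let N = A − (6)·I. We want v_3 with N^3 v_3 = 0 but N^2 v_3 ≠ 0; then v_{j-1} := N · v_j for j = 3, …, 2.

Pick v_3 = (0, 0, 1, 0)ᵀ.
Then v_2 = N · v_3 = (0, 1, 0, 0)ᵀ.
Then v_1 = N · v_2 = (2, 0, 0, -1)ᵀ.

Sanity check: (A − (6)·I) v_1 = (0, 0, 0, 0)ᵀ = 0. ✓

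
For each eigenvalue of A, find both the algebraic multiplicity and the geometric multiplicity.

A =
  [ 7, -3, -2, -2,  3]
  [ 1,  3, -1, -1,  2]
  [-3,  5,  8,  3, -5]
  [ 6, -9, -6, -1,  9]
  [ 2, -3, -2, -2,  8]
λ = 5: alg = 5, geom = 3

Step 1 — factor the characteristic polynomial to read off the algebraic multiplicities:
  χ_A(x) = (x - 5)^5

Step 2 — compute geometric multiplicities via the rank-nullity identity g(λ) = n − rank(A − λI):
  rank(A − (5)·I) = 2, so dim ker(A − (5)·I) = n − 2 = 3

Summary:
  λ = 5: algebraic multiplicity = 5, geometric multiplicity = 3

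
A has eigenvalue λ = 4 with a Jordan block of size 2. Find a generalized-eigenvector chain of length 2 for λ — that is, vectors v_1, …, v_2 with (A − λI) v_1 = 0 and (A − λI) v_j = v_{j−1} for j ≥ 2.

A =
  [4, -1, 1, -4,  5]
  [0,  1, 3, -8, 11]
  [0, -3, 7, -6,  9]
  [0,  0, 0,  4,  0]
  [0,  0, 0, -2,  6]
A Jordan chain for λ = 4 of length 2:
v_1 = (-1, -3, -3, 0, 0)ᵀ
v_2 = (0, 1, 0, 0, 0)ᵀ

Let N = A − (4)·I. We want v_2 with N^2 v_2 = 0 but N^1 v_2 ≠ 0; then v_{j-1} := N · v_j for j = 2, …, 2.

Pick v_2 = (0, 1, 0, 0, 0)ᵀ.
Then v_1 = N · v_2 = (-1, -3, -3, 0, 0)ᵀ.

Sanity check: (A − (4)·I) v_1 = (0, 0, 0, 0, 0)ᵀ = 0. ✓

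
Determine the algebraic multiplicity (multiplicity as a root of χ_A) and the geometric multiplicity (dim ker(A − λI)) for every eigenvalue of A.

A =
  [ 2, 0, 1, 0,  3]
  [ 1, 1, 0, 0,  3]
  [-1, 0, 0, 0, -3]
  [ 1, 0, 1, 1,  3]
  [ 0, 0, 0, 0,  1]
λ = 1: alg = 5, geom = 3

Step 1 — factor the characteristic polynomial to read off the algebraic multiplicities:
  χ_A(x) = (x - 1)^5

Step 2 — compute geometric multiplicities via the rank-nullity identity g(λ) = n − rank(A − λI):
  rank(A − (1)·I) = 2, so dim ker(A − (1)·I) = n − 2 = 3

Summary:
  λ = 1: algebraic multiplicity = 5, geometric multiplicity = 3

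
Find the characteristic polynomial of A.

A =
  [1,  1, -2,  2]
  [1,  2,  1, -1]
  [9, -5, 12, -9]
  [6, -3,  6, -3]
x^4 - 12*x^3 + 54*x^2 - 108*x + 81

Expanding det(x·I − A) (e.g. by cofactor expansion or by noting that A is similar to its Jordan form J, which has the same characteristic polynomial as A) gives
  χ_A(x) = x^4 - 12*x^3 + 54*x^2 - 108*x + 81
which factors as (x - 3)^4. The eigenvalues (with algebraic multiplicities) are λ = 3 with multiplicity 4.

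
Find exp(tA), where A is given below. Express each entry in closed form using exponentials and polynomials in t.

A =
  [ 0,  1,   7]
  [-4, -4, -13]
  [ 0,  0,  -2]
e^{tA} =
  [2*t*exp(-2*t) + exp(-2*t), t*exp(-2*t), t^2*exp(-2*t)/2 + 7*t*exp(-2*t)]
  [-4*t*exp(-2*t), -2*t*exp(-2*t) + exp(-2*t), -t^2*exp(-2*t) - 13*t*exp(-2*t)]
  [0, 0, exp(-2*t)]

Strategy: write A = P · J · P⁻¹ where J is a Jordan canonical form, so e^{tA} = P · e^{tJ} · P⁻¹, and e^{tJ} can be computed block-by-block.

A has Jordan form
J =
  [-2,  1,  0]
  [ 0, -2,  1]
  [ 0,  0, -2]
(up to reordering of blocks).

Per-block formulas:
  For a 3×3 Jordan block J_3(-2): exp(t · J_3(-2)) = e^(-2t)·(I + t·N + (t^2/2)·N^2), where N is the 3×3 nilpotent shift.

After assembling e^{tJ} and conjugating by P, we get:

e^{tA} =
  [2*t*exp(-2*t) + exp(-2*t), t*exp(-2*t), t^2*exp(-2*t)/2 + 7*t*exp(-2*t)]
  [-4*t*exp(-2*t), -2*t*exp(-2*t) + exp(-2*t), -t^2*exp(-2*t) - 13*t*exp(-2*t)]
  [0, 0, exp(-2*t)]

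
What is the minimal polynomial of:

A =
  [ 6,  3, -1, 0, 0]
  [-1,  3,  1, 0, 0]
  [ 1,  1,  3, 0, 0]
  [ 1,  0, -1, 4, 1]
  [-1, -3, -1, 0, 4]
x^3 - 12*x^2 + 48*x - 64

The characteristic polynomial is χ_A(x) = (x - 4)^5, so the eigenvalues are known. The minimal polynomial is
  m_A(x) = Π_λ (x − λ)^{k_λ}
where k_λ is the size of the *largest* Jordan block for λ (equivalently, the smallest k with (A − λI)^k v = 0 for every generalised eigenvector v of λ).

  λ = 4: largest Jordan block has size 3, contributing (x − 4)^3

So m_A(x) = (x - 4)^3 = x^3 - 12*x^2 + 48*x - 64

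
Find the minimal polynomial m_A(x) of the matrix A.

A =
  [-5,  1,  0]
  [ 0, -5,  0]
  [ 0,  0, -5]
x^2 + 10*x + 25

The characteristic polynomial is χ_A(x) = (x + 5)^3, so the eigenvalues are known. The minimal polynomial is
  m_A(x) = Π_λ (x − λ)^{k_λ}
where k_λ is the size of the *largest* Jordan block for λ (equivalently, the smallest k with (A − λI)^k v = 0 for every generalised eigenvector v of λ).

  λ = -5: largest Jordan block has size 2, contributing (x + 5)^2

So m_A(x) = (x + 5)^2 = x^2 + 10*x + 25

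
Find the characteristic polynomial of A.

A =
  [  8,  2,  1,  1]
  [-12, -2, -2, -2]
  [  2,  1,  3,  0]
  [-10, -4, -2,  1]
x^4 - 10*x^3 + 37*x^2 - 60*x + 36

Expanding det(x·I − A) (e.g. by cofactor expansion or by noting that A is similar to its Jordan form J, which has the same characteristic polynomial as A) gives
  χ_A(x) = x^4 - 10*x^3 + 37*x^2 - 60*x + 36
which factors as (x - 3)^2*(x - 2)^2. The eigenvalues (with algebraic multiplicities) are λ = 2 with multiplicity 2, λ = 3 with multiplicity 2.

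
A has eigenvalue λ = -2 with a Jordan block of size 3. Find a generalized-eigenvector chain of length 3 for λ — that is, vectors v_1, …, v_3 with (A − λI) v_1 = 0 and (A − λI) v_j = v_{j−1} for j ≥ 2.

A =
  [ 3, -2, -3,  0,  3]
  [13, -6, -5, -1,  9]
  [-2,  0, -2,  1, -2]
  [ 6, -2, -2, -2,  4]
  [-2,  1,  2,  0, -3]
A Jordan chain for λ = -2 of length 3:
v_1 = (-1, -1, 0, 0, 1)ᵀ
v_2 = (5, 13, -2, 6, -2)ᵀ
v_3 = (1, 0, 0, 0, 0)ᵀ

Let N = A − (-2)·I. We want v_3 with N^3 v_3 = 0 but N^2 v_3 ≠ 0; then v_{j-1} := N · v_j for j = 3, …, 2.

Pick v_3 = (1, 0, 0, 0, 0)ᵀ.
Then v_2 = N · v_3 = (5, 13, -2, 6, -2)ᵀ.
Then v_1 = N · v_2 = (-1, -1, 0, 0, 1)ᵀ.

Sanity check: (A − (-2)·I) v_1 = (0, 0, 0, 0, 0)ᵀ = 0. ✓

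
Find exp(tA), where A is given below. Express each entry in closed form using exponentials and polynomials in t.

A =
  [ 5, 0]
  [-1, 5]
e^{tA} =
  [exp(5*t), 0]
  [-t*exp(5*t), exp(5*t)]

Strategy: write A = P · J · P⁻¹ where J is a Jordan canonical form, so e^{tA} = P · e^{tJ} · P⁻¹, and e^{tJ} can be computed block-by-block.

A has Jordan form
J =
  [5, 1]
  [0, 5]
(up to reordering of blocks).

Per-block formulas:
  For a 2×2 Jordan block J_2(5): exp(t · J_2(5)) = e^(5t)·(I + t·N), where N is the 2×2 nilpotent shift.

After assembling e^{tJ} and conjugating by P, we get:

e^{tA} =
  [exp(5*t), 0]
  [-t*exp(5*t), exp(5*t)]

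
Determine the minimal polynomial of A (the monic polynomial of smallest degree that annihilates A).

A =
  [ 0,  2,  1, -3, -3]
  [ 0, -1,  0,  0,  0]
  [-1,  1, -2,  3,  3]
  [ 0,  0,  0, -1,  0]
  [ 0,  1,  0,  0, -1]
x^2 + 2*x + 1

The characteristic polynomial is χ_A(x) = (x + 1)^5, so the eigenvalues are known. The minimal polynomial is
  m_A(x) = Π_λ (x − λ)^{k_λ}
where k_λ is the size of the *largest* Jordan block for λ (equivalently, the smallest k with (A − λI)^k v = 0 for every generalised eigenvector v of λ).

  λ = -1: largest Jordan block has size 2, contributing (x + 1)^2

So m_A(x) = (x + 1)^2 = x^2 + 2*x + 1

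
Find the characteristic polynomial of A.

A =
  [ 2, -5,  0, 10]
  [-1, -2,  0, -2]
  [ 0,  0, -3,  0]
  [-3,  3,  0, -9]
x^4 + 12*x^3 + 54*x^2 + 108*x + 81

Expanding det(x·I − A) (e.g. by cofactor expansion or by noting that A is similar to its Jordan form J, which has the same characteristic polynomial as A) gives
  χ_A(x) = x^4 + 12*x^3 + 54*x^2 + 108*x + 81
which factors as (x + 3)^4. The eigenvalues (with algebraic multiplicities) are λ = -3 with multiplicity 4.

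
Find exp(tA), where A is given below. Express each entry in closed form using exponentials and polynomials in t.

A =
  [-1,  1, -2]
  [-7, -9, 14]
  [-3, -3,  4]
e^{tA} =
  [t*exp(-2*t) + exp(-2*t), t*exp(-2*t), -2*t*exp(-2*t)]
  [-7*t*exp(-2*t), -7*t*exp(-2*t) + exp(-2*t), 14*t*exp(-2*t)]
  [-3*t*exp(-2*t), -3*t*exp(-2*t), 6*t*exp(-2*t) + exp(-2*t)]

Strategy: write A = P · J · P⁻¹ where J is a Jordan canonical form, so e^{tA} = P · e^{tJ} · P⁻¹, and e^{tJ} can be computed block-by-block.

A has Jordan form
J =
  [-2,  1,  0]
  [ 0, -2,  0]
  [ 0,  0, -2]
(up to reordering of blocks).

Per-block formulas:
  For a 2×2 Jordan block J_2(-2): exp(t · J_2(-2)) = e^(-2t)·(I + t·N), where N is the 2×2 nilpotent shift.
  For a 1×1 block at λ = -2: exp(t · [-2]) = [e^(-2t)].

After assembling e^{tJ} and conjugating by P, we get:

e^{tA} =
  [t*exp(-2*t) + exp(-2*t), t*exp(-2*t), -2*t*exp(-2*t)]
  [-7*t*exp(-2*t), -7*t*exp(-2*t) + exp(-2*t), 14*t*exp(-2*t)]
  [-3*t*exp(-2*t), -3*t*exp(-2*t), 6*t*exp(-2*t) + exp(-2*t)]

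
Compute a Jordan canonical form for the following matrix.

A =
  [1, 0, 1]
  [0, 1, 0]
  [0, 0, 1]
J_2(1) ⊕ J_1(1)

The characteristic polynomial is
  det(x·I − A) = x^3 - 3*x^2 + 3*x - 1 = (x - 1)^3

Eigenvalues and multiplicities (the geometric multiplicity of λ is n − rank(A − λI), which equals the number of Jordan blocks for λ):
  λ = 1: algebraic multiplicity = 3, geometric multiplicity = 2

Determining the block sizes for each eigenvalue:
  λ = 1: 2 blocks summing to 3 forces exactly one block of size 2 and the rest size 1 → block sizes [2, 1]

Assembling the blocks gives a Jordan form
J =
  [1, 1, 0]
  [0, 1, 0]
  [0, 0, 1]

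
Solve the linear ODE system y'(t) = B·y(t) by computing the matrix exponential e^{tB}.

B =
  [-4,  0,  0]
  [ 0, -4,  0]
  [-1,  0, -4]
e^{tB} =
  [exp(-4*t), 0, 0]
  [0, exp(-4*t), 0]
  [-t*exp(-4*t), 0, exp(-4*t)]

Strategy: write B = P · J · P⁻¹ where J is a Jordan canonical form, so e^{tB} = P · e^{tJ} · P⁻¹, and e^{tJ} can be computed block-by-block.

B has Jordan form
J =
  [-4,  1,  0]
  [ 0, -4,  0]
  [ 0,  0, -4]
(up to reordering of blocks).

Per-block formulas:
  For a 1×1 block at λ = -4: exp(t · [-4]) = [e^(-4t)].
  For a 2×2 Jordan block J_2(-4): exp(t · J_2(-4)) = e^(-4t)·(I + t·N), where N is the 2×2 nilpotent shift.

After assembling e^{tJ} and conjugating by P, we get:

e^{tB} =
  [exp(-4*t), 0, 0]
  [0, exp(-4*t), 0]
  [-t*exp(-4*t), 0, exp(-4*t)]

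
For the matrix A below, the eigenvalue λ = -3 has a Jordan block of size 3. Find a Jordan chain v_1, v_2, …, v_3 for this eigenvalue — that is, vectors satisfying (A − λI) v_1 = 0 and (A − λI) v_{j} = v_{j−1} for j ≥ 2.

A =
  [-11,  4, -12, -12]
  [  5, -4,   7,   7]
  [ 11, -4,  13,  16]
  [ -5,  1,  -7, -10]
A Jordan chain for λ = -3 of length 3:
v_1 = (12, -3, -12, 3)ᵀ
v_2 = (-8, 5, 11, -5)ᵀ
v_3 = (1, 0, 0, 0)ᵀ

Let N = A − (-3)·I. We want v_3 with N^3 v_3 = 0 but N^2 v_3 ≠ 0; then v_{j-1} := N · v_j for j = 3, …, 2.

Pick v_3 = (1, 0, 0, 0)ᵀ.
Then v_2 = N · v_3 = (-8, 5, 11, -5)ᵀ.
Then v_1 = N · v_2 = (12, -3, -12, 3)ᵀ.

Sanity check: (A − (-3)·I) v_1 = (0, 0, 0, 0)ᵀ = 0. ✓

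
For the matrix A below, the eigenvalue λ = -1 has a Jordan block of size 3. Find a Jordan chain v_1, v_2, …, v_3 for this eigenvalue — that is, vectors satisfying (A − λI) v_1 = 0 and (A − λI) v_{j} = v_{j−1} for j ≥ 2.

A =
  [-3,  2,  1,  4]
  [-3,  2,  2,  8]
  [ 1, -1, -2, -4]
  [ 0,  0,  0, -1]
A Jordan chain for λ = -1 of length 3:
v_1 = (-1, -1, 0, 0)ᵀ
v_2 = (-2, -3, 1, 0)ᵀ
v_3 = (1, 0, 0, 0)ᵀ

Let N = A − (-1)·I. We want v_3 with N^3 v_3 = 0 but N^2 v_3 ≠ 0; then v_{j-1} := N · v_j for j = 3, …, 2.

Pick v_3 = (1, 0, 0, 0)ᵀ.
Then v_2 = N · v_3 = (-2, -3, 1, 0)ᵀ.
Then v_1 = N · v_2 = (-1, -1, 0, 0)ᵀ.

Sanity check: (A − (-1)·I) v_1 = (0, 0, 0, 0)ᵀ = 0. ✓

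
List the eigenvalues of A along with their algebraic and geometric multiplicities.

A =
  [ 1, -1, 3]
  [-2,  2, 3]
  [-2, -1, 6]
λ = 3: alg = 3, geom = 2

Step 1 — factor the characteristic polynomial to read off the algebraic multiplicities:
  χ_A(x) = (x - 3)^3

Step 2 — compute geometric multiplicities via the rank-nullity identity g(λ) = n − rank(A − λI):
  rank(A − (3)·I) = 1, so dim ker(A − (3)·I) = n − 1 = 2

Summary:
  λ = 3: algebraic multiplicity = 3, geometric multiplicity = 2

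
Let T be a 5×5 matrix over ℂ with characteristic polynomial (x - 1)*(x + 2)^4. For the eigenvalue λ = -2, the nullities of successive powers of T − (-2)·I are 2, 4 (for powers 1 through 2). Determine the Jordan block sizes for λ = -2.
Block sizes for λ = -2: [2, 2]

From the dimensions of kernels of powers, the number of Jordan blocks of size at least j is d_j − d_{j−1} where d_j = dim ker(N^j) (with d_0 = 0). Computing the differences gives [2, 2].
The number of blocks of size exactly k is (#blocks of size ≥ k) − (#blocks of size ≥ k + 1), so the partition is: 2 block(s) of size 2.
In nonincreasing order the block sizes are [2, 2].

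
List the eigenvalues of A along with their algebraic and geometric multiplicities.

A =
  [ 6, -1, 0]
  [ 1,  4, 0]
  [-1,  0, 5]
λ = 5: alg = 3, geom = 1

Step 1 — factor the characteristic polynomial to read off the algebraic multiplicities:
  χ_A(x) = (x - 5)^3

Step 2 — compute geometric multiplicities via the rank-nullity identity g(λ) = n − rank(A − λI):
  rank(A − (5)·I) = 2, so dim ker(A − (5)·I) = n − 2 = 1

Summary:
  λ = 5: algebraic multiplicity = 3, geometric multiplicity = 1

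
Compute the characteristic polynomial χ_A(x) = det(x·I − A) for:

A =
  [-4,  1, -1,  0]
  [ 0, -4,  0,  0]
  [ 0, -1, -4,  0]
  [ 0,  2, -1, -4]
x^4 + 16*x^3 + 96*x^2 + 256*x + 256

Expanding det(x·I − A) (e.g. by cofactor expansion or by noting that A is similar to its Jordan form J, which has the same characteristic polynomial as A) gives
  χ_A(x) = x^4 + 16*x^3 + 96*x^2 + 256*x + 256
which factors as (x + 4)^4. The eigenvalues (with algebraic multiplicities) are λ = -4 with multiplicity 4.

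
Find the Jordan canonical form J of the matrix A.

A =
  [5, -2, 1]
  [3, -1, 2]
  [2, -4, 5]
J_3(3)

The characteristic polynomial is
  det(x·I − A) = x^3 - 9*x^2 + 27*x - 27 = (x - 3)^3

Eigenvalues and multiplicities (the geometric multiplicity of λ is n − rank(A − λI), which equals the number of Jordan blocks for λ):
  λ = 3: algebraic multiplicity = 3, geometric multiplicity = 1

Determining the block sizes for each eigenvalue:
  λ = 3: one block (gm = 1), so the single block has size am = 3 → block sizes [3]

Assembling the blocks gives a Jordan form
J =
  [3, 1, 0]
  [0, 3, 1]
  [0, 0, 3]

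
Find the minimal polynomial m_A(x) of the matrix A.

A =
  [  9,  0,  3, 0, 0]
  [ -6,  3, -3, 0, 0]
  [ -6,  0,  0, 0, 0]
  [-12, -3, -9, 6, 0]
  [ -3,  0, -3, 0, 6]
x^2 - 9*x + 18

The characteristic polynomial is χ_A(x) = (x - 6)^3*(x - 3)^2, so the eigenvalues are known. The minimal polynomial is
  m_A(x) = Π_λ (x − λ)^{k_λ}
where k_λ is the size of the *largest* Jordan block for λ (equivalently, the smallest k with (A − λI)^k v = 0 for every generalised eigenvector v of λ).

  λ = 3: largest Jordan block has size 1, contributing (x − 3)
  λ = 6: largest Jordan block has size 1, contributing (x − 6)

So m_A(x) = (x - 6)*(x - 3) = x^2 - 9*x + 18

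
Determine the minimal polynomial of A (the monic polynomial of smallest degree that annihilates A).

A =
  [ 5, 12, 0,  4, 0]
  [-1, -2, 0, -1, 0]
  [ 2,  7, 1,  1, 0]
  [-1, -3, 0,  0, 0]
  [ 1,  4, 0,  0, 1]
x^2 - 2*x + 1

The characteristic polynomial is χ_A(x) = (x - 1)^5, so the eigenvalues are known. The minimal polynomial is
  m_A(x) = Π_λ (x − λ)^{k_λ}
where k_λ is the size of the *largest* Jordan block for λ (equivalently, the smallest k with (A − λI)^k v = 0 for every generalised eigenvector v of λ).

  λ = 1: largest Jordan block has size 2, contributing (x − 1)^2

So m_A(x) = (x - 1)^2 = x^2 - 2*x + 1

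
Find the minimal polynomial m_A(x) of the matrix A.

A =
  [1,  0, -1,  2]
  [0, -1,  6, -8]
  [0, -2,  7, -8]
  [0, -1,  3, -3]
x^2 - 2*x + 1

The characteristic polynomial is χ_A(x) = (x - 1)^4, so the eigenvalues are known. The minimal polynomial is
  m_A(x) = Π_λ (x − λ)^{k_λ}
where k_λ is the size of the *largest* Jordan block for λ (equivalently, the smallest k with (A − λI)^k v = 0 for every generalised eigenvector v of λ).

  λ = 1: largest Jordan block has size 2, contributing (x − 1)^2

So m_A(x) = (x - 1)^2 = x^2 - 2*x + 1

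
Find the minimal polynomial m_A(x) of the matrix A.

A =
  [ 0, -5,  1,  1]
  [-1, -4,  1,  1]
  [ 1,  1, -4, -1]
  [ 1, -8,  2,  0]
x^4 + 8*x^3 + 18*x^2 - 27

The characteristic polynomial is χ_A(x) = (x - 1)*(x + 3)^3, so the eigenvalues are known. The minimal polynomial is
  m_A(x) = Π_λ (x − λ)^{k_λ}
where k_λ is the size of the *largest* Jordan block for λ (equivalently, the smallest k with (A − λI)^k v = 0 for every generalised eigenvector v of λ).

  λ = -3: largest Jordan block has size 3, contributing (x + 3)^3
  λ = 1: largest Jordan block has size 1, contributing (x − 1)

So m_A(x) = (x - 1)*(x + 3)^3 = x^4 + 8*x^3 + 18*x^2 - 27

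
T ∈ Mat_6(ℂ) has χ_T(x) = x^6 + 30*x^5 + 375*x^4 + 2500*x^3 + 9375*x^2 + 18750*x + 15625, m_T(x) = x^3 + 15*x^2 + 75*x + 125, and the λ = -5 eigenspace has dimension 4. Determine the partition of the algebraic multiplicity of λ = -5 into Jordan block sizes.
Block sizes for λ = -5: [3, 1, 1, 1]

Step 1 — from the characteristic polynomial, algebraic multiplicity of λ = -5 is 6. From dim ker(T − (-5)·I) = 4, there are exactly 4 Jordan blocks for λ = -5.
Step 2 — from the minimal polynomial, the factor (x + 5)^3 tells us the largest block for λ = -5 has size 3.
Step 3 — with total size 6, 4 blocks, and largest block 3, the block sizes (in nonincreasing order) are [3, 1, 1, 1].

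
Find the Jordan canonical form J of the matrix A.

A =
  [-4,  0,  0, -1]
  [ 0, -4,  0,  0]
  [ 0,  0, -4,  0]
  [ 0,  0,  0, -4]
J_2(-4) ⊕ J_1(-4) ⊕ J_1(-4)

The characteristic polynomial is
  det(x·I − A) = x^4 + 16*x^3 + 96*x^2 + 256*x + 256 = (x + 4)^4

Eigenvalues and multiplicities (the geometric multiplicity of λ is n − rank(A − λI), which equals the number of Jordan blocks for λ):
  λ = -4: algebraic multiplicity = 4, geometric multiplicity = 3

Determining the block sizes for each eigenvalue:
  λ = -4: 3 blocks summing to 4 forces exactly one block of size 2 and the rest size 1 → block sizes [2, 1, 1]

Assembling the blocks gives a Jordan form
J =
  [-4,  1,  0,  0]
  [ 0, -4,  0,  0]
  [ 0,  0, -4,  0]
  [ 0,  0,  0, -4]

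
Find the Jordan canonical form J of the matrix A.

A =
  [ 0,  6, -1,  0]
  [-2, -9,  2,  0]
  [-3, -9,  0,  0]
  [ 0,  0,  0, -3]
J_3(-3) ⊕ J_1(-3)

The characteristic polynomial is
  det(x·I − A) = x^4 + 12*x^3 + 54*x^2 + 108*x + 81 = (x + 3)^4

Eigenvalues and multiplicities (the geometric multiplicity of λ is n − rank(A − λI), which equals the number of Jordan blocks for λ):
  λ = -3: algebraic multiplicity = 4, geometric multiplicity = 2

Determining the block sizes for each eigenvalue:
  λ = -3: with am = 4 and gm = 2, the partition is not yet determined (e.g. several partitions of 4 into 2 parts exist). Let N = A − (-3)·I. Computing rank(N^1) = 2, rank(N^2) = 1, rank(N^3) = 0; the number of blocks of size ≥ j is rank(N^{j−1}) − rank(N^j), giving [2, 1, 1]. So we have 1 block(s) of size 3, 1 block(s) of size 1 → block sizes [3, 1]

Assembling the blocks gives a Jordan form
J =
  [-3,  1,  0,  0]
  [ 0, -3,  1,  0]
  [ 0,  0, -3,  0]
  [ 0,  0,  0, -3]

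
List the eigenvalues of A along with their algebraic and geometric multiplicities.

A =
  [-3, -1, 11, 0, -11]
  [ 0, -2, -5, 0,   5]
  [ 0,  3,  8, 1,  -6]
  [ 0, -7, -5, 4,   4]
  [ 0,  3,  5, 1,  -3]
λ = -3: alg = 1, geom = 1; λ = -2: alg = 1, geom = 1; λ = 3: alg = 3, geom = 2

Step 1 — factor the characteristic polynomial to read off the algebraic multiplicities:
  χ_A(x) = (x - 3)^3*(x + 2)*(x + 3)

Step 2 — compute geometric multiplicities via the rank-nullity identity g(λ) = n − rank(A − λI):
  rank(A − (-3)·I) = 4, so dim ker(A − (-3)·I) = n − 4 = 1
  rank(A − (-2)·I) = 4, so dim ker(A − (-2)·I) = n − 4 = 1
  rank(A − (3)·I) = 3, so dim ker(A − (3)·I) = n − 3 = 2

Summary:
  λ = -3: algebraic multiplicity = 1, geometric multiplicity = 1
  λ = -2: algebraic multiplicity = 1, geometric multiplicity = 1
  λ = 3: algebraic multiplicity = 3, geometric multiplicity = 2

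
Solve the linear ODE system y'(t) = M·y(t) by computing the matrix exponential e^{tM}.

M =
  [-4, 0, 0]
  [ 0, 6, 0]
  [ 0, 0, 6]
e^{tM} =
  [exp(-4*t), 0, 0]
  [0, exp(6*t), 0]
  [0, 0, exp(6*t)]

Strategy: write M = P · J · P⁻¹ where J is a Jordan canonical form, so e^{tM} = P · e^{tJ} · P⁻¹, and e^{tJ} can be computed block-by-block.

M has Jordan form
J =
  [-4, 0, 0]
  [ 0, 6, 0]
  [ 0, 0, 6]
(up to reordering of blocks).

Per-block formulas:
  For a 1×1 block at λ = 6: exp(t · [6]) = [e^(6t)].
  For a 1×1 block at λ = -4: exp(t · [-4]) = [e^(-4t)].

After assembling e^{tJ} and conjugating by P, we get:

e^{tM} =
  [exp(-4*t), 0, 0]
  [0, exp(6*t), 0]
  [0, 0, exp(6*t)]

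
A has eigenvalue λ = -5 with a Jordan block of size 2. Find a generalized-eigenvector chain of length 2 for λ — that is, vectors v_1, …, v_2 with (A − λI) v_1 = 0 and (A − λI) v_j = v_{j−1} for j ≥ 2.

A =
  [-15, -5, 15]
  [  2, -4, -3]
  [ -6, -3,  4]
A Jordan chain for λ = -5 of length 2:
v_1 = (-10, 2, -6)ᵀ
v_2 = (1, 0, 0)ᵀ

Let N = A − (-5)·I. We want v_2 with N^2 v_2 = 0 but N^1 v_2 ≠ 0; then v_{j-1} := N · v_j for j = 2, …, 2.

Pick v_2 = (1, 0, 0)ᵀ.
Then v_1 = N · v_2 = (-10, 2, -6)ᵀ.

Sanity check: (A − (-5)·I) v_1 = (0, 0, 0)ᵀ = 0. ✓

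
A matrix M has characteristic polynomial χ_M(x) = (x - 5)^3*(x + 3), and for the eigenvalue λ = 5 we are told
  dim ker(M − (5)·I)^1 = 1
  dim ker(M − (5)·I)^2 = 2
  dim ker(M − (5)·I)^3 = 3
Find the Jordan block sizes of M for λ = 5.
Block sizes for λ = 5: [3]

From the dimensions of kernels of powers, the number of Jordan blocks of size at least j is d_j − d_{j−1} where d_j = dim ker(N^j) (with d_0 = 0). Computing the differences gives [1, 1, 1].
The number of blocks of size exactly k is (#blocks of size ≥ k) − (#blocks of size ≥ k + 1), so the partition is: 1 block(s) of size 3.
In nonincreasing order the block sizes are [3].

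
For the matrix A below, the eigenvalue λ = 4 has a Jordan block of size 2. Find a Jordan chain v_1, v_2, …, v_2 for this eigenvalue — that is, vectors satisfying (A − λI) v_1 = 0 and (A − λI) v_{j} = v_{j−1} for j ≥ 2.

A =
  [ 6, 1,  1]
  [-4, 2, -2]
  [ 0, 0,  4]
A Jordan chain for λ = 4 of length 2:
v_1 = (2, -4, 0)ᵀ
v_2 = (1, 0, 0)ᵀ

Let N = A − (4)·I. We want v_2 with N^2 v_2 = 0 but N^1 v_2 ≠ 0; then v_{j-1} := N · v_j for j = 2, …, 2.

Pick v_2 = (1, 0, 0)ᵀ.
Then v_1 = N · v_2 = (2, -4, 0)ᵀ.

Sanity check: (A − (4)·I) v_1 = (0, 0, 0)ᵀ = 0. ✓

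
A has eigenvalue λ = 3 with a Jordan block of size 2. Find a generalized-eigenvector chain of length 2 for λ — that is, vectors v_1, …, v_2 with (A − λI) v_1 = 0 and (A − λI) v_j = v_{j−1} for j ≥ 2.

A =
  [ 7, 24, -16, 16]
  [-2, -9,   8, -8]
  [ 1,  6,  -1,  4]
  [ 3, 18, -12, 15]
A Jordan chain for λ = 3 of length 2:
v_1 = (4, -2, 1, 3)ᵀ
v_2 = (1, 0, 0, 0)ᵀ

Let N = A − (3)·I. We want v_2 with N^2 v_2 = 0 but N^1 v_2 ≠ 0; then v_{j-1} := N · v_j for j = 2, …, 2.

Pick v_2 = (1, 0, 0, 0)ᵀ.
Then v_1 = N · v_2 = (4, -2, 1, 3)ᵀ.

Sanity check: (A − (3)·I) v_1 = (0, 0, 0, 0)ᵀ = 0. ✓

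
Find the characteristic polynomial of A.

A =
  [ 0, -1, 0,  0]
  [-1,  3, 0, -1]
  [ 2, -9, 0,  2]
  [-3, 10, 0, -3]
x^4

Expanding det(x·I − A) (e.g. by cofactor expansion or by noting that A is similar to its Jordan form J, which has the same characteristic polynomial as A) gives
  χ_A(x) = x^4
which factors as x^4. The eigenvalues (with algebraic multiplicities) are λ = 0 with multiplicity 4.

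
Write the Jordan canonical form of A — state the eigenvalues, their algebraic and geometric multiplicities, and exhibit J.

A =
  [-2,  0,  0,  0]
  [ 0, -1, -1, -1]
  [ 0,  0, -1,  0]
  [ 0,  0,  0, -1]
J_1(-2) ⊕ J_2(-1) ⊕ J_1(-1)

The characteristic polynomial is
  det(x·I − A) = x^4 + 5*x^3 + 9*x^2 + 7*x + 2 = (x + 1)^3*(x + 2)

Eigenvalues and multiplicities (the geometric multiplicity of λ is n − rank(A − λI), which equals the number of Jordan blocks for λ):
  λ = -2: algebraic multiplicity = 1, geometric multiplicity = 1
  λ = -1: algebraic multiplicity = 3, geometric multiplicity = 2

Determining the block sizes for each eigenvalue:
  λ = -2: one block (gm = 1), so the single block has size am = 1 → block sizes [1]
  λ = -1: 2 blocks summing to 3 forces exactly one block of size 2 and the rest size 1 → block sizes [2, 1]

Assembling the blocks gives a Jordan form
J =
  [-2,  0,  0,  0]
  [ 0, -1,  1,  0]
  [ 0,  0, -1,  0]
  [ 0,  0,  0, -1]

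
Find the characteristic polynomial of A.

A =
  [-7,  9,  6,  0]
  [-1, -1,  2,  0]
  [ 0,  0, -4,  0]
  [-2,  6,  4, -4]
x^4 + 16*x^3 + 96*x^2 + 256*x + 256

Expanding det(x·I − A) (e.g. by cofactor expansion or by noting that A is similar to its Jordan form J, which has the same characteristic polynomial as A) gives
  χ_A(x) = x^4 + 16*x^3 + 96*x^2 + 256*x + 256
which factors as (x + 4)^4. The eigenvalues (with algebraic multiplicities) are λ = -4 with multiplicity 4.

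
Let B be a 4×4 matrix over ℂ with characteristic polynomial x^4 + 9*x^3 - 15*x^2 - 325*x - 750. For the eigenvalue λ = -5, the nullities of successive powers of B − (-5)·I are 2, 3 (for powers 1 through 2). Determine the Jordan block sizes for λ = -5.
Block sizes for λ = -5: [2, 1]

From the dimensions of kernels of powers, the number of Jordan blocks of size at least j is d_j − d_{j−1} where d_j = dim ker(N^j) (with d_0 = 0). Computing the differences gives [2, 1].
The number of blocks of size exactly k is (#blocks of size ≥ k) − (#blocks of size ≥ k + 1), so the partition is: 1 block(s) of size 1, 1 block(s) of size 2.
In nonincreasing order the block sizes are [2, 1].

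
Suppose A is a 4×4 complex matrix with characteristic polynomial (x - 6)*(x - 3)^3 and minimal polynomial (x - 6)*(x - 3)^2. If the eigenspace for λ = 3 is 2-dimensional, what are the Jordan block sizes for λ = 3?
Block sizes for λ = 3: [2, 1]

Step 1 — from the characteristic polynomial, algebraic multiplicity of λ = 3 is 3. From dim ker(A − (3)·I) = 2, there are exactly 2 Jordan blocks for λ = 3.
Step 2 — from the minimal polynomial, the factor (x − 3)^2 tells us the largest block for λ = 3 has size 2.
Step 3 — with total size 3, 2 blocks, and largest block 2, the block sizes (in nonincreasing order) are [2, 1].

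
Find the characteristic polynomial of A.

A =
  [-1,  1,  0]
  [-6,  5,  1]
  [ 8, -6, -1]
x^3 - 3*x^2 + 3*x - 1

Expanding det(x·I − A) (e.g. by cofactor expansion or by noting that A is similar to its Jordan form J, which has the same characteristic polynomial as A) gives
  χ_A(x) = x^3 - 3*x^2 + 3*x - 1
which factors as (x - 1)^3. The eigenvalues (with algebraic multiplicities) are λ = 1 with multiplicity 3.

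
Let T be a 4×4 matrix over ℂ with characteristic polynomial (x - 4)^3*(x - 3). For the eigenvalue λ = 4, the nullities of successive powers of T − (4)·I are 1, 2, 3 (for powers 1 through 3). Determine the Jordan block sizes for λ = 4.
Block sizes for λ = 4: [3]

From the dimensions of kernels of powers, the number of Jordan blocks of size at least j is d_j − d_{j−1} where d_j = dim ker(N^j) (with d_0 = 0). Computing the differences gives [1, 1, 1].
The number of blocks of size exactly k is (#blocks of size ≥ k) − (#blocks of size ≥ k + 1), so the partition is: 1 block(s) of size 3.
In nonincreasing order the block sizes are [3].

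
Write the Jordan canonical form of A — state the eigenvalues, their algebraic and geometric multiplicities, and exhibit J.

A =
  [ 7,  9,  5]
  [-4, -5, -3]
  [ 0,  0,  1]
J_3(1)

The characteristic polynomial is
  det(x·I − A) = x^3 - 3*x^2 + 3*x - 1 = (x - 1)^3

Eigenvalues and multiplicities (the geometric multiplicity of λ is n − rank(A − λI), which equals the number of Jordan blocks for λ):
  λ = 1: algebraic multiplicity = 3, geometric multiplicity = 1

Determining the block sizes for each eigenvalue:
  λ = 1: one block (gm = 1), so the single block has size am = 3 → block sizes [3]

Assembling the blocks gives a Jordan form
J =
  [1, 1, 0]
  [0, 1, 1]
  [0, 0, 1]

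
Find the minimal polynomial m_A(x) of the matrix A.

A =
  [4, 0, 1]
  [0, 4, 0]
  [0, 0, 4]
x^2 - 8*x + 16

The characteristic polynomial is χ_A(x) = (x - 4)^3, so the eigenvalues are known. The minimal polynomial is
  m_A(x) = Π_λ (x − λ)^{k_λ}
where k_λ is the size of the *largest* Jordan block for λ (equivalently, the smallest k with (A − λI)^k v = 0 for every generalised eigenvector v of λ).

  λ = 4: largest Jordan block has size 2, contributing (x − 4)^2

So m_A(x) = (x - 4)^2 = x^2 - 8*x + 16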